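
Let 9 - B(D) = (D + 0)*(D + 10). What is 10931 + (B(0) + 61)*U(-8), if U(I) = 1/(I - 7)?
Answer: 32779/3 ≈ 10926.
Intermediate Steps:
B(D) = 9 - D*(10 + D) (B(D) = 9 - (D + 0)*(D + 10) = 9 - D*(10 + D))
U(I) = 1/(-7 + I)
10931 + (B(0) + 61)*U(-8) = 10931 + ((9 - 1*0² - 10*0) + 61)/(-7 - 8) = 10931 + ((9 - 1*0 + 0) + 61)/(-15) = 10931 + ((9 + 0 + 0) + 61)*(-1/15) = 10931 + (9 + 61)*(-1/15) = 10931 + 70*(-1/15) = 10931 - 14/3 = 32779/3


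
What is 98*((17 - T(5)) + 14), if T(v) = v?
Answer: 2548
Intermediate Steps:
98*((17 - T(5)) + 14) = 98*((17 - 1*5) + 14) = 98*((17 - 5) + 14) = 98*(12 + 14) = 98*26 = 2548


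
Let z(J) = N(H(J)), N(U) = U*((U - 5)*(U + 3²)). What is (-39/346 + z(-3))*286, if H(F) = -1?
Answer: 2369367/173 ≈ 13696.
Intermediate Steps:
N(U) = U*(-5 + U)*(9 + U) (N(U) = U*((-5 + U)*(U + 9)) = U*((-5 + U)*(9 + U)) = U*(-5 + U)*(9 + U))
z(J) = 48 (z(J) = -(-45 + (-1)² + 4*(-1)) = -(-45 + 1 - 4) = -1*(-48) = 48)
(-39/346 + z(-3))*286 = (-39/346 + 48)*286 = (16569/346)*286 = 2369367/173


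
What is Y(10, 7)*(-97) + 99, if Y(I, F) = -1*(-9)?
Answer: -774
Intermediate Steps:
Y(I, F) = 9
Y(10, 7)*(-97) + 99 = 9*(-97) + 99 = -873 + 99 = -774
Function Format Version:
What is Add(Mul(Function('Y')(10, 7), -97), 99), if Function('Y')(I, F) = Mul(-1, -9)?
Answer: -774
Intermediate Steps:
Function('Y')(I, F) = 9
Add(Mul(Function('Y')(10, 7), -97), 99) = Add(Mul(9, -97), 99) = Add(-873, 99) = -774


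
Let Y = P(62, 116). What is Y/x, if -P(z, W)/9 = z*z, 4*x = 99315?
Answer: -15376/11035 ≈ -1.3934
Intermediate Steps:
x = 99315/4 (x = (¼)*99315 = 99315/4 ≈ 24829.)
P(z, W) = -9*z² (P(z, W) = -9*z*z = -9*z²)
Y = -34596 (Y = -9*62² = -9*3844 = -34596)
Y/x = -34596/99315/4 = -34596*4/99315 = -15376/11035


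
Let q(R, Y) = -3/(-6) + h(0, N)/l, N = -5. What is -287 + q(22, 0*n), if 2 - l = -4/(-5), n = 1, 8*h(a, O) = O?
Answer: -13777/48 ≈ -287.02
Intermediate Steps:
h(a, O) = O/8
l = 6/5 (l = 2 - (-4)/(-5) = 2 - (-4)*(-1)/5 = 2 - 1*⅘ = 2 - ⅘ = 6/5 ≈ 1.2000)
q(R, Y) = -1/48 (q(R, Y) = -3/(-6) + ((⅛)*(-5))/(6/5) = -3*(-⅙) - 5/8*⅚ = ½ - 25/48 = -1/48)
-287 + q(22, 0*n) = -287 - 1/48 = -13777/48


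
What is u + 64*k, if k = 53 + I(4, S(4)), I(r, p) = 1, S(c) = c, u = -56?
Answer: 3400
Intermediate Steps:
k = 54 (k = 53 + 1 = 54)
u + 64*k = -56 + 64*54 = -56 + 3456 = 3400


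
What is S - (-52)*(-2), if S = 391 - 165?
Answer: 122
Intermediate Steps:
S = 226
S - (-52)*(-2) = 226 - (-52)*(-2) = 226 - 1*104 = 226 - 104 = 122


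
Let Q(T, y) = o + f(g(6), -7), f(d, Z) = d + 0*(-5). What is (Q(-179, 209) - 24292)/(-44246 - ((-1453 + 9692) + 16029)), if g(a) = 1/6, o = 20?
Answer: 145631/411084 ≈ 0.35426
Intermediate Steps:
g(a) = 1/6
f(d, Z) = d (f(d, Z) = d + 0 = d)
Q(T, y) = 121/6 (Q(T, y) = 20 + 1/6 = 121/6)
(Q(-179, 209) - 24292)/(-44246 - ((-1453 + 9692) + 16029)) = (121/6 - 24292)/(-44246 - ((-1453 + 9692) + 16029)) = -145631/(6*(-44246 - (8239 + 16029))) = -145631/(6*(-44246 - 1*24268)) = -145631/(6*(-44246 - 24268)) = -145631/6/(-68514) = -145631/6*(-1/68514) = 145631/411084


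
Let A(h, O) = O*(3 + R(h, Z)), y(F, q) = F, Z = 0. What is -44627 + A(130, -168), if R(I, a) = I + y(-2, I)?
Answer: -66635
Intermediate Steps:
R(I, a) = -2 + I (R(I, a) = I - 2 = -2 + I)
A(h, O) = O*(1 + h) (A(h, O) = O*(3 + (-2 + h)) = O*(1 + h))
-44627 + A(130, -168) = -44627 - 168*(1 + 130) = -44627 - 168*131 = -44627 - 22008 = -66635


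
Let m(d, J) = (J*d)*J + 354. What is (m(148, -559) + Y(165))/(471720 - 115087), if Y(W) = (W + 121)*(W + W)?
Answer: 46341922/356633 ≈ 129.94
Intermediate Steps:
m(d, J) = 354 + d*J² (m(d, J) = d*J² + 354 = 354 + d*J²)
Y(W) = 2*W*(121 + W) (Y(W) = (121 + W)*(2*W) = 2*W*(121 + W))
(m(148, -559) + Y(165))/(471720 - 115087) = ((354 + 148*(-559)²) + 2*165*(121 + 165))/(471720 - 115087) = ((354 + 148*312481) + 2*165*286)/356633 = ((354 + 46247188) + 94380)*(1/356633) = (46247542 + 94380)*(1/356633) = 46341922*(1/356633) = 46341922/356633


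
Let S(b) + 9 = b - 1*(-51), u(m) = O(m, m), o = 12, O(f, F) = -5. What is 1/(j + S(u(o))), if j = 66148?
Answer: 1/66185 ≈ 1.5109e-5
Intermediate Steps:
u(m) = -5
S(b) = 42 + b (S(b) = -9 + (b - 1*(-51)) = -9 + (b + 51) = -9 + (51 + b) = 42 + b)
1/(j + S(u(o))) = 1/(66148 + (42 - 5)) = 1/(66148 + 37) = 1/66185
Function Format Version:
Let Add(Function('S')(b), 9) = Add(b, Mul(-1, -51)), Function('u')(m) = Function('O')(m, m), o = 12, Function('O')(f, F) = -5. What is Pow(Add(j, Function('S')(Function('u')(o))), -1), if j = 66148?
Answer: Rational(1, 66185) ≈ 1.5109e-5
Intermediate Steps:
Function('u')(m) = -5
Function('S')(b) = Add(42, b) (Function('S')(b) = Add(-9, Add(b, Mul(-1, -51))) = Add(-9, Add(b, 51)) = Add(-9, Add(51, b)) = Add(42, b))
Pow(Add(j, Function('S')(Function('u')(o))), -1) = Pow(Add(66148, Add(42, -5)), -1) = Pow(Add(66148, 37), -1) = Pow(66185, -1) = Rational(1, 66185)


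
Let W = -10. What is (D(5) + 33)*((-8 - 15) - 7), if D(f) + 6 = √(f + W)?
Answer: -810 - 30*I*√5 ≈ -810.0 - 67.082*I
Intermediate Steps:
D(f) = -6 + √(-10 + f) (D(f) = -6 + √(f - 10) = -6 + √(-10 + f))
(D(5) + 33)*((-8 - 15) - 7) = ((-6 + √(-10 + 5)) + 33)*((-8 - 15) - 7) = ((-6 + √(-5)) + 33)*(-23 - 7) = ((-6 + I*√5) + 33)*(-30) = (27 + I*√5)*(-30) = -810 - 30*I*√5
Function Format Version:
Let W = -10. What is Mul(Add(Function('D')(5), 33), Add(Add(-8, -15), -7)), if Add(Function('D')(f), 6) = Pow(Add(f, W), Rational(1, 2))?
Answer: Add(-810, Mul(-30, I, Pow(5, Rational(1, 2)))) ≈ Add(-810.00, Mul(-67.082, I))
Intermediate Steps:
Function('D')(f) = Add(-6, Pow(Add(-10, f), Rational(1, 2))) (Function('D')(f) = Add(-6, Pow(Add(f, -10), Rational(1, 2))) = Add(-6, Pow(Add(-10, f), Rational(1, 2))))
Mul(Add(Function('D')(5), 33), Add(Add(-8, -15), -7)) = Mul(Add(Add(-6, Pow(Add(-10, 5), Rational(1, 2))), 33), Add(Add(-8, -15), -7)) = Mul(Add(Add(-6, Pow(-5, Rational(1, 2))), 33), Add(-23, -7)) = Mul(Add(Add(-6, Mul(I, Pow(5, Rational(1, 2)))), 33), -30) = Mul(Add(27, Mul(I, Pow(5, Rational(1, 2)))), -30) = Add(-810, Mul(-30, I, Pow(5, Rational(1, 2))))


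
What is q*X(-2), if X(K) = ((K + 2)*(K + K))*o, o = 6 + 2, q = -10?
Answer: 0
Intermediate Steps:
o = 8
X(K) = 16*K*(2 + K) (X(K) = ((K + 2)*(K + K))*8 = ((2 + K)*(2*K))*8 = (2*K*(2 + K))*8 = 16*K*(2 + K))
q*X(-2) = -160*(-2)*(2 - 2) = -160*(-2)*0 = -10*0 = 0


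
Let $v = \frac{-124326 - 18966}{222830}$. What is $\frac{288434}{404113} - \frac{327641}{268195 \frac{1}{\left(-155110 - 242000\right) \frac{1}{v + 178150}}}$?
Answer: $\frac{739349586464759966597}{215120313543873381514} \approx 3.4369$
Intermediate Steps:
$v = - \frac{71646}{111415}$ ($v = \left(-124326 - 18966\right) \frac{1}{222830} = \left(-143292\right) \frac{1}{222830} = - \frac{71646}{111415} \approx -0.64305$)
$\frac{288434}{404113} - \frac{327641}{268195 \frac{1}{\left(-155110 - 242000\right) \frac{1}{v + 178150}}} = \frac{288434}{404113} - \frac{327641}{268195 \frac{1}{\left(-155110 - 242000\right) \frac{1}{- \frac{71646}{111415} + 178150}}} = 288434 \cdot \frac{1}{404113} - \frac{327641}{268195 \frac{1}{\left(-397110\right) \frac{1}{\frac{19848510604}{111415}}}} = \frac{288434}{404113} - \frac{327641}{268195 \frac{1}{\left(-397110\right) \frac{111415}{19848510604}}} = \frac{288434}{404113} - \frac{327641}{268195 \frac{1}{- \frac{22122005325}{9924255302}}} = \frac{288434}{404113} - \frac{327641}{268195 \left(- \frac{9924255302}{22122005325}\right)} = \frac{288434}{404113} - \frac{327641}{- \frac{532327130143978}{4424401065}} = \frac{288434}{404113} - - \frac{1449615189337665}{532327130143978} = \frac{288434}{404113} + \frac{1449615189337665}{532327130143978} = \frac{739349586464759966597}{215120313543873381514}$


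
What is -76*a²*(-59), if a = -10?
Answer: 448400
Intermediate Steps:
-76*a²*(-59) = -76*(-10)²*(-59) = -76*100*(-59) = -7600*(-59) = 448400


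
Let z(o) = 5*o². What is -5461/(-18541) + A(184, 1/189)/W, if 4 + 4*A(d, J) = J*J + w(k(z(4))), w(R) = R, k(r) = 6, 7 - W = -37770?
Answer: 29478321972811/100079290941588 ≈ 0.29455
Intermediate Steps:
W = 37777 (W = 7 - 1*(-37770) = 7 + 37770 = 37777)
A(d, J) = ½ + J²/4 (A(d, J) = -1 + (J*J + 6)/4 = -1 + (J² + 6)/4 = -1 + (6 + J²)/4 = -1 + (3/2 + J²/4) = ½ + J²/4)
-5461/(-18541) + A(184, 1/189)/W = -5461/(-18541) + (½ + (1/189)²/4)/37777 = -5461*(-1/18541) + (½ + (1/189)²/4)*(1/37777) = 5461/18541 + (½ + (¼)*(1/35721))*(1/37777) = 5461/18541 + (½ + 1/142884)*(1/37777) = 5461/18541 + (71443/142884)*(1/37777) = 5461/18541 + 71443/5397728868 = 29478321972811/100079290941588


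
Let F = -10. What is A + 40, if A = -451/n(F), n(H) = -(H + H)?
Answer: 349/20 ≈ 17.450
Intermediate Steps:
n(H) = -2*H
A = -451/20 (A = -451/((-2*(-10))) = -451/20 ≈ -22.550)
A + 40 = -451/20 + 40 = 349/20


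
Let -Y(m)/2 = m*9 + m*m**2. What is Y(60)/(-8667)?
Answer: 16040/321 ≈ 49.969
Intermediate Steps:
Y(m) = -18*m - 2*m**3 (Y(m) = -2*(m*9 + m*m**2) = -2*(9*m + m**3) = -2*(m**3 + 9*m) = -18*m - 2*m**3)
Y(60)/(-8667) = -2*60*(9 + 60**2)/(-8667) = -2*60*(9 + 3600)*(-1/8667) = -2*60*3609*(-1/8667) = -433080*(-1/8667) = 16040/321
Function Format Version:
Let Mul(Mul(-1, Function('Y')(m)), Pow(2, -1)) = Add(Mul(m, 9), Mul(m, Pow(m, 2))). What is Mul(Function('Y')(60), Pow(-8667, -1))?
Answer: Rational(16040, 321) ≈ 49.969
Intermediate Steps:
Function('Y')(m) = Add(Mul(-18, m), Mul(-2, Pow(m, 3))) (Function('Y')(m) = Mul(-2, Add(Mul(m, 9), Mul(m, Pow(m, 2)))) = Mul(-2, Add(Mul(9, m), Pow(m, 3))) = Mul(-2, Add(Pow(m, 3), Mul(9, m))) = Add(Mul(-18, m), Mul(-2, Pow(m, 3))))
Mul(Function('Y')(60), Pow(-8667, -1)) = Mul(Mul(-2, 60, Add(9, Pow(60, 2))), Pow(-8667, -1)) = Mul(Mul(-2, 60, Add(9, 3600)), Rational(-1, 8667)) = Mul(Mul(-2, 60, 3609), Rational(-1, 8667)) = Mul(-433080, Rational(-1, 8667)) = Rational(16040, 321)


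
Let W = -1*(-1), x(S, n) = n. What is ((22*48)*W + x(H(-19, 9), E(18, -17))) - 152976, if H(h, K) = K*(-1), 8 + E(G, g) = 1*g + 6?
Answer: -151939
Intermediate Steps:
E(G, g) = -2 + g (E(G, g) = -8 + (1*g + 6) = -8 + (g + 6) = -8 + (6 + g) = -2 + g)
H(h, K) = -K
W = 1
((22*48)*W + x(H(-19, 9), E(18, -17))) - 152976 = ((22*48)*1 + (-2 - 17)) - 152976 = (1056*1 - 19) - 152976 = (1056 - 19) - 152976 = 1037 - 152976 = -151939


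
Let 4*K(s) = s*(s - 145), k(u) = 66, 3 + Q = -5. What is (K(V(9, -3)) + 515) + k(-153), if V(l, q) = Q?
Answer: 887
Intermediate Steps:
Q = -8 (Q = -3 - 5 = -8)
V(l, q) = -8
K(s) = s*(-145 + s)/4 (K(s) = (s*(s - 145))/4 = (s*(-145 + s))/4 = s*(-145 + s)/4)
(K(V(9, -3)) + 515) + k(-153) = ((¼)*(-8)*(-145 - 8) + 515) + 66 = ((¼)*(-8)*(-153) + 515) + 66 = (306 + 515) + 66 = 821 + 66 = 887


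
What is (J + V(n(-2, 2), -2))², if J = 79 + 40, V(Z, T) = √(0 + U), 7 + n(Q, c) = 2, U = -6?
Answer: (119 + I*√6)² ≈ 14155.0 + 582.98*I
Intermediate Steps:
n(Q, c) = -5 (n(Q, c) = -7 + 2 = -5)
V(Z, T) = I*√6 (V(Z, T) = √(0 - 6) = √(-6) = I*√6)
J = 119
(J + V(n(-2, 2), -2))² = (119 + I*√6)²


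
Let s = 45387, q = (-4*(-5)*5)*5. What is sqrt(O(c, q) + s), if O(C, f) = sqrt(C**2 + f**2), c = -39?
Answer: sqrt(45387 + sqrt(251521)) ≈ 214.22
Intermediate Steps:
q = 500 (q = (20*5)*5 = 100*5 = 500)
sqrt(O(c, q) + s) = sqrt(sqrt((-39)**2 + 500**2) + 45387) = sqrt(sqrt(1521 + 250000) + 45387) = sqrt(sqrt(251521) + 45387) = sqrt(45387 + sqrt(251521))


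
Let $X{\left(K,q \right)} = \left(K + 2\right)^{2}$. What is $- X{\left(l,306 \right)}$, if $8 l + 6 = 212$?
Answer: $- \frac{12321}{16} \approx -770.06$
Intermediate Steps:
$l = \frac{103}{4}$ ($l = - \frac{3}{4} + \frac{1}{8} \cdot 212 = - \frac{3}{4} + \frac{53}{2} = \frac{103}{4} \approx 25.75$)
$X{\left(K,q \right)} = \left(2 + K\right)^{2}$
$- X{\left(l,306 \right)} = - \left(2 + \frac{103}{4}\right)^{2} = - \left(\frac{111}{4}\right)^{2} = \left(-1\right) \frac{12321}{16} = - \frac{12321}{16}$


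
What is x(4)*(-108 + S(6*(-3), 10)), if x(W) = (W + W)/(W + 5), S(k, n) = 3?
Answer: -280/3 ≈ -93.333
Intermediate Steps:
x(W) = 2*W/(5 + W) (x(W) = (2*W)/(5 + W) = 2*W/(5 + W))
x(4)*(-108 + S(6*(-3), 10)) = (2*4/(5 + 4))*(-108 + 3) = (2*4/9)*(-105) = (2*4*(⅑))*(-105) = (8/9)*(-105) = -280/3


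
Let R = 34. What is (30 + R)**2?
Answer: 4096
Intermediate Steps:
(30 + R)**2 = (30 + 34)**2 = 64**2 = 4096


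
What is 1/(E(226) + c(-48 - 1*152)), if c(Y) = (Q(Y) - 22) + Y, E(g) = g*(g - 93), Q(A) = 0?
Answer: 1/29836 ≈ 3.3517e-5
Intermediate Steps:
E(g) = g*(-93 + g)
c(Y) = -22 + Y (c(Y) = (0 - 22) + Y = -22 + Y)
1/(E(226) + c(-48 - 1*152)) = 1/(226*(-93 + 226) + (-22 + (-48 - 1*152))) = 1/(226*133 + (-22 + (-48 - 152))) = 1/(30058 + (-22 - 200)) = 1/(30058 - 222) = 1/29836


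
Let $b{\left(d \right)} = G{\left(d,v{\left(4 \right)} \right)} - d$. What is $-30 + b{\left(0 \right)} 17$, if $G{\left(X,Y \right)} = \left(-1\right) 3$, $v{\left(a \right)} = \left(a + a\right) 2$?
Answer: $-81$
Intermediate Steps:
$v{\left(a \right)} = 4 a$ ($v{\left(a \right)} = 2 a 2 = 4 a$)
$G{\left(X,Y \right)} = -3$
$b{\left(d \right)} = -3 - d$
$-30 + b{\left(0 \right)} 17 = -30 + \left(-3 - 0\right) 17 = -30 + \left(-3 + 0\right) 17 = -30 - 51 = -81$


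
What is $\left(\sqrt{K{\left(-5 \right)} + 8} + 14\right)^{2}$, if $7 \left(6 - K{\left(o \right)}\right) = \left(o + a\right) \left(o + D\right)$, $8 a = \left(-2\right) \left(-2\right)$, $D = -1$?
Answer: $\frac{\left(98 + \sqrt{497}\right)^{2}}{49} \approx 295.32$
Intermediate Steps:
$a = \frac{1}{2}$ ($a = \frac{\left(-2\right) \left(-2\right)}{8} = \frac{1}{8} \cdot 4 = \frac{1}{2} \approx 0.5$)
$K{\left(o \right)} = 6 - \frac{\left(\frac{1}{2} + o\right) \left(-1 + o\right)}{7}$ ($K{\left(o \right)} = 6 - \frac{\left(o + \frac{1}{2}\right) \left(o - 1\right)}{7} = 6 - \frac{\left(\frac{1}{2} + o\right) \left(-1 + o\right)}{7}$)
$\left(\sqrt{K{\left(-5 \right)} + 8} + 14\right)^{2} = \left(\sqrt{\left(\frac{85}{14} - \frac{\left(-5\right)^{2}}{7} + \frac{1}{14} \left(-5\right)\right) + 8} + 14\right)^{2} = \left(\sqrt{\left(\frac{85}{14} - \frac{25}{7} - \frac{5}{14}\right) + 8} + 14\right)^{2} = \left(\sqrt{\frac{15}{7} + 8} + 14\right)^{2} = \left(\sqrt{\frac{71}{7}} + 14\right)^{2} = \left(\frac{\sqrt{497}}{7} + 14\right)^{2} = \left(14 + \frac{\sqrt{497}}{7}\right)^{2}$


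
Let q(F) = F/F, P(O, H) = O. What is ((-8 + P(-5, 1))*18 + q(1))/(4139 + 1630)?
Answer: -233/5769 ≈ -0.040388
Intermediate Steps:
q(F) = 1
((-8 + P(-5, 1))*18 + q(1))/(4139 + 1630) = ((-8 - 5)*18 + 1)/(4139 + 1630) = (-13*18 + 1)/5769 = (-234 + 1)*(1/5769) = -233*1/5769 = -233/5769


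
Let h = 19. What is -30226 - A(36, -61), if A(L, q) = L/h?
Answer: -574330/19 ≈ -30228.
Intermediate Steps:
A(L, q) = L/19
-30226 - A(36, -61) = -30226 - 36/19 = -574330/19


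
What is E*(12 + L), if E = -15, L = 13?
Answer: -375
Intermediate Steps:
E*(12 + L) = -15*(12 + 13) = -15*25 = -375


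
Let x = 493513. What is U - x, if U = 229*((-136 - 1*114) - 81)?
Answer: -569312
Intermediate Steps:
U = -75799 (U = 229*((-136 - 114) - 81) = 229*(-250 - 81) = 229*(-331) = -75799)
U - x = -75799 - 1*493513 = -75799 - 493513 = -569312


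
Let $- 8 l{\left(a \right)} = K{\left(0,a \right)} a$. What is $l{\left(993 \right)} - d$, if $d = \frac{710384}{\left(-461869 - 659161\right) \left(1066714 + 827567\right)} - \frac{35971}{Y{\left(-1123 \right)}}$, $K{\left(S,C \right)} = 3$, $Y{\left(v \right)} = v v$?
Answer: $- \frac{3988672609735780666801}{10712260913292905880} \approx -372.35$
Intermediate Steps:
$Y{\left(v \right)} = v^{2}$
$l{\left(a \right)} = - \frac{3 a}{8}$
$d = - \frac{38193481458145033}{1339032614161613235}$ ($d = \frac{710384}{\left(-461869 - 659161\right) \left(1066714 + 827567\right)} - \frac{35971}{\left(-1123\right)^{2}} = \frac{710384}{\left(-1121030\right) 1894281} - \frac{35971}{1261129} = \frac{710384}{-2123545829430} - \frac{35971}{1261129} = 710384 \left(- \frac{1}{2123545829430}\right) - \frac{35971}{1261129} = - \frac{355192}{1061772914715} - \frac{35971}{1261129} = - \frac{38193481458145033}{1339032614161613235} \approx -0.028523$)
$l{\left(993 \right)} - d = \left(- \frac{3}{8}\right) 993 - - \frac{38193481458145033}{1339032614161613235} = - \frac{2979}{8} + \frac{38193481458145033}{1339032614161613235} = - \frac{3988672609735780666801}{10712260913292905880}$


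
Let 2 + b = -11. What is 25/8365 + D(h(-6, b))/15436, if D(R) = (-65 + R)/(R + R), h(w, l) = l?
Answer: 82199/25824428 ≈ 0.0031830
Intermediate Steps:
b = -13 (b = -2 - 11 = -13)
D(R) = (-65 + R)/(2*R) (D(R) = (-65 + R)/((2*R)) = (-65 + R)*(1/(2*R)) = (-65 + R)/(2*R))
25/8365 + D(h(-6, b))/15436 = 25/8365 + ((½)*(-65 - 13)/(-13))/15436 = 25*(1/8365) + ((½)*(-1/13)*(-78))*(1/15436) = 5/1673 + 3*(1/15436) = 5/1673 + 3/15436 = 82199/25824428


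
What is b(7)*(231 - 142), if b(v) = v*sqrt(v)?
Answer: 623*sqrt(7) ≈ 1648.3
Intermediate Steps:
b(v) = v**(3/2)
b(7)*(231 - 142) = 7**(3/2)*(231 - 142) = (7*sqrt(7))*89 = 623*sqrt(7)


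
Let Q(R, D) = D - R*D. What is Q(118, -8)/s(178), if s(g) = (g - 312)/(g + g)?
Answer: -166608/67 ≈ -2486.7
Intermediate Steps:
Q(R, D) = D - D*R
s(g) = (-312 + g)/(2*g) (s(g) = (-312 + g)/((2*g)) = (-312 + g)*(1/(2*g)) = (-312 + g)/(2*g))
Q(118, -8)/s(178) = (-8*(1 - 1*118))/(((½)*(-312 + 178)/178)) = (-8*(1 - 118))/(((½)*(1/178)*(-134))) = (-8*(-117))/(-67/178) = 936*(-178/67) = -166608/67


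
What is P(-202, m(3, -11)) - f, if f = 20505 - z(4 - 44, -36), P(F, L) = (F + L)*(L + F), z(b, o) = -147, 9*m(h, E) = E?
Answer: 1672429/81 ≈ 20647.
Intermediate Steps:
m(h, E) = E/9
P(F, L) = (F + L)² (P(F, L) = (F + L)*(F + L) = (F + L)²)
f = 20652 (f = 20505 - 1*(-147) = 20505 + 147 = 20652)
P(-202, m(3, -11)) - f = (-202 + (⅑)*(-11))² - 1*20652 = (-202 - 11/9)² - 20652 = (-1829/9)² - 20652 = 3345241/81 - 20652 = 1672429/81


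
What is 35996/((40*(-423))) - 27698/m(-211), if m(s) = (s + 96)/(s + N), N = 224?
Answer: 304415627/97290 ≈ 3128.9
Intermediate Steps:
m(s) = (96 + s)/(224 + s) (m(s) = (s + 96)/(s + 224) = (96 + s)/(224 + s))
35996/((40*(-423))) - 27698/m(-211) = 35996/((40*(-423))) - 27698*(224 - 211)/(96 - 211) = 35996/(-16920) - 27698/(-115/13) = 35996*(-1/16920) - 27698/((1/13)*(-115)) = -8999/4230 - 27698/(-115/13) = -8999/4230 - 27698*(-13/115) = -8999/4230 + 360074/115 = 304415627/97290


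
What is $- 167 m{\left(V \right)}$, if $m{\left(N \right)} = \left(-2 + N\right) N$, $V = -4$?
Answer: $-4008$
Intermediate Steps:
$m{\left(N \right)} = N \left(-2 + N\right)$
$- 167 m{\left(V \right)} = - 167 \left(- 4 \left(-2 - 4\right)\right) = - 167 \left(\left(-4\right) \left(-6\right)\right) = \left(-167\right) 24 = -4008$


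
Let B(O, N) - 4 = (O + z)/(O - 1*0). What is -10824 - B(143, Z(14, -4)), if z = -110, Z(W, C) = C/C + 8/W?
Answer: -140767/13 ≈ -10828.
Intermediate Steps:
Z(W, C) = 1 + 8/W
B(O, N) = 4 + (-110 + O)/O (B(O, N) = 4 + (O - 110)/(O - 1*0) = 4 + (-110 + O)/(O + 0) = 4 + (-110 + O)/O)
-10824 - B(143, Z(14, -4)) = -10824 - (5 - 110/143) = -10824 - (5 - 110*1/143) = -10824 - (5 - 10/13) = -10824 - 1*55/13 = -10824 - 55/13 = -140767/13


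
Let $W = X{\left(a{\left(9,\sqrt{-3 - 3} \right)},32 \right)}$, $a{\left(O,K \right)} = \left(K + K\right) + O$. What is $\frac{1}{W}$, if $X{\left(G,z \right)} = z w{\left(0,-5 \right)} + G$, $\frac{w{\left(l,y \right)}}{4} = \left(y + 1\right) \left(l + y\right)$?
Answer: $\frac{2569}{6599785} - \frac{2 i \sqrt{6}}{6599785} \approx 0.00038926 - 7.4229 \cdot 10^{-7} i$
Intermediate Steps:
$a{\left(O,K \right)} = O + 2 K$ ($a{\left(O,K \right)} = 2 K + O = O + 2 K$)
$w{\left(l,y \right)} = 4 \left(1 + y\right) \left(l + y\right)$ ($w{\left(l,y \right)} = 4 \left(y + 1\right) \left(l + y\right) = 4 \left(1 + y\right) \left(l + y\right)$)
$X{\left(G,z \right)} = G + 80 z$ ($X{\left(G,z \right)} = z \left(4 \cdot 0 + 4 \left(-5\right) + 4 \left(-5\right)^{2} + 4 \cdot 0 \left(-5\right)\right) + G = z \left(0 - 20 + 4 \cdot 25 + 0\right) + G = z \left(0 - 20 + 100 + 0\right) + G = z 80 + G = 80 z + G = G + 80 z$)
$W = 2569 + 2 i \sqrt{6}$ ($W = \left(9 + 2 \sqrt{-3 - 3}\right) + 80 \cdot 32 = \left(9 + 2 \sqrt{-6}\right) + 2560 = \left(9 + 2 i \sqrt{6}\right) + 2560 = 2569 + 2 i \sqrt{6} \approx 2569.0 + 4.899 i$)
$\frac{1}{W} = \frac{1}{2569 + 2 i \sqrt{6}}$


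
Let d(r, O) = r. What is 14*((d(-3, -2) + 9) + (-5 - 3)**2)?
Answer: 980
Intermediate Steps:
14*((d(-3, -2) + 9) + (-5 - 3)**2) = 14*((-3 + 9) + (-5 - 3)**2) = 14*(6 + (-8)**2) = 14*(6 + 64) = 14*70 = 980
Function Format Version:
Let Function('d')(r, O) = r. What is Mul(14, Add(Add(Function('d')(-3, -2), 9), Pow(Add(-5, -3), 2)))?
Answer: 980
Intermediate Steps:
Mul(14, Add(Add(Function('d')(-3, -2), 9), Pow(Add(-5, -3), 2))) = Mul(14, Add(Add(-3, 9), Pow(Add(-5, -3), 2))) = Mul(14, Add(6, Pow(-8, 2))) = Mul(14, Add(6, 64)) = Mul(14, 70) = 980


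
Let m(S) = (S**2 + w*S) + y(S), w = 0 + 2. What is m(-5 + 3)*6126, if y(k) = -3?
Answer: -18378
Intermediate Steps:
w = 2
m(S) = -3 + S**2 + 2*S (m(S) = (S**2 + 2*S) - 3 = -3 + S**2 + 2*S)
m(-5 + 3)*6126 = (-3 + (-5 + 3)**2 + 2*(-5 + 3))*6126 = (-3 + (-2)**2 + 2*(-2))*6126 = (-3 + 4 - 4)*6126 = -3*6126 = -18378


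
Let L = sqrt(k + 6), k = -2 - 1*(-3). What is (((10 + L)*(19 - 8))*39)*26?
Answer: 111540 + 11154*sqrt(7) ≈ 1.4105e+5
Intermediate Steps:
k = 1 (k = -2 + 3 = 1)
L = sqrt(7) (L = sqrt(1 + 6) = sqrt(7) ≈ 2.6458)
(((10 + L)*(19 - 8))*39)*26 = (((10 + sqrt(7))*(19 - 8))*39)*26 = (((10 + sqrt(7))*11)*39)*26 = ((110 + 11*sqrt(7))*39)*26 = (4290 + 429*sqrt(7))*26 = 111540 + 11154*sqrt(7)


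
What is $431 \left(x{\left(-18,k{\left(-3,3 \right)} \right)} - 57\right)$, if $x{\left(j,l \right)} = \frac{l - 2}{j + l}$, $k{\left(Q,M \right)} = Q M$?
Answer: $- \frac{658568}{27} \approx -24391.0$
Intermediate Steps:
$k{\left(Q,M \right)} = M Q$
$x{\left(j,l \right)} = \frac{-2 + l}{j + l}$
$431 \left(x{\left(-18,k{\left(-3,3 \right)} \right)} - 57\right) = 431 \left(\frac{-2 + 3 \left(-3\right)}{-18 + 3 \left(-3\right)} - 57\right) = 431 \left(\frac{-2 - 9}{-18 - 9} - 57\right) = 431 \left(\frac{1}{-27} \left(-11\right) - 57\right) = 431 \left(\left(- \frac{1}{27}\right) \left(-11\right) - 57\right) = 431 \left(\frac{11}{27} - 57\right) = 431 \left(- \frac{1528}{27}\right) = - \frac{658568}{27}$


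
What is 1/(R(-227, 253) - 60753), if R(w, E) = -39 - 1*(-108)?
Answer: -1/60684 ≈ -1.6479e-5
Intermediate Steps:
R(w, E) = 69 (R(w, E) = -39 + 108 = 69)
1/(R(-227, 253) - 60753) = 1/(69 - 60753) = 1/(-60684) = -1/60684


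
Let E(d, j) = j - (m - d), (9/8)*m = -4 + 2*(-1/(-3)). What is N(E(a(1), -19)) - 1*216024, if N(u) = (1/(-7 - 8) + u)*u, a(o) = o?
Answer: -786579646/3645 ≈ -2.1580e+5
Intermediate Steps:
m = -80/27 (m = 8*(-4 + 2*(-1/(-3)))/9 = 8*(-4 + 2*(-1*(-⅓)))/9 = 8*(-4 + 2*(⅓))/9 = 8*(-4 + ⅔)/9 = (8/9)*(-10/3) = -80/27 ≈ -2.9630)
E(d, j) = 80/27 + d + j (E(d, j) = j - (-80/27 - d) = j + (80/27 + d) = 80/27 + d + j)
N(u) = u*(-1/15 + u) (N(u) = (1/(-15) + u)*u = (-1/15 + u)*u = u*(-1/15 + u))
N(E(a(1), -19)) - 1*216024 = (80/27 + 1 - 19)*(-1/15 + (80/27 + 1 - 19)) - 1*216024 = -406*(-1/15 - 406/27)/27 - 216024 = -406/27*(-2039/135) - 216024 = 827834/3645 - 216024 = -786579646/3645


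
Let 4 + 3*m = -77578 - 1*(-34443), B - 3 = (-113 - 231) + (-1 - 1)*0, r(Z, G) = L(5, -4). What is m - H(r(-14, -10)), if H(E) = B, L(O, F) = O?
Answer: -42116/3 ≈ -14039.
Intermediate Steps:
r(Z, G) = 5
B = -341 (B = 3 + ((-113 - 231) + (-1 - 1)*0) = 3 + (-344 - 2*0) = 3 + (-344 + 0) = 3 - 344 = -341)
m = -43139/3 (m = -4/3 + (-77578 - 1*(-34443))/3 = -4/3 + (-77578 + 34443)/3 = -4/3 + (⅓)*(-43135) = -4/3 - 43135/3 = -43139/3 ≈ -14380.)
H(E) = -341
m - H(r(-14, -10)) = -43139/3 - 1*(-341) = -43139/3 + 341 = -42116/3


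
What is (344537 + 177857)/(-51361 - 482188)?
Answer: -522394/533549 ≈ -0.97909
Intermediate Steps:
(344537 + 177857)/(-51361 - 482188) = 522394/(-533549) = 522394*(-1/533549) = -522394/533549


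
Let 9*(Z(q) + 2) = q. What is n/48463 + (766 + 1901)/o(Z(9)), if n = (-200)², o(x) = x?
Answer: -129210821/48463 ≈ -2666.2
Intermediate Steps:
Z(q) = -2 + q/9
n = 40000
n/48463 + (766 + 1901)/o(Z(9)) = 40000/48463 + (766 + 1901)/(-2 + (⅑)*9) = 40000*(1/48463) + 2667/(-2 + 1) = 40000/48463 + 2667/(-1) = 40000/48463 + 2667*(-1) = 40000/48463 - 2667 = -129210821/48463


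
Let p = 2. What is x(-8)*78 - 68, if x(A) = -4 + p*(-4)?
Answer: -1004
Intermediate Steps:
x(A) = -12 (x(A) = -4 + 2*(-4) = -4 - 8 = -12)
x(-8)*78 - 68 = -12*78 - 68 = -936 - 68 = -1004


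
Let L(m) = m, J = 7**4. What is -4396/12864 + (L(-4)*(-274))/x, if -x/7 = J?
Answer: -21995629/54051312 ≈ -0.40694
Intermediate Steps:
J = 2401
x = -16807 (x = -7*2401 = -16807)
-4396/12864 + (L(-4)*(-274))/x = -4396/12864 - 4*(-274)/(-16807) = -4396*1/12864 + 1096*(-1/16807) = -1099/3216 - 1096/16807 = -21995629/54051312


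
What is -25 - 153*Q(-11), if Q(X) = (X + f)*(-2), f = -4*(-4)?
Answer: 1505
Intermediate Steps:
f = 16
Q(X) = -32 - 2*X (Q(X) = (X + 16)*(-2) = (16 + X)*(-2) = -32 - 2*X)
-25 - 153*Q(-11) = -25 - 153*(-32 - 2*(-11)) = -25 - 153*(-32 + 22) = -25 - 153*(-10) = -25 + 1530 = 1505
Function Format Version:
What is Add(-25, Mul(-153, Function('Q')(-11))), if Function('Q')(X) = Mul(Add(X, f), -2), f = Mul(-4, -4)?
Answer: 1505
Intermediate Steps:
f = 16
Function('Q')(X) = Add(-32, Mul(-2, X)) (Function('Q')(X) = Mul(Add(X, 16), -2) = Mul(Add(16, X), -2) = Add(-32, Mul(-2, X)))
Add(-25, Mul(-153, Function('Q')(-11))) = Add(-25, Mul(-153, Add(-32, Mul(-2, -11)))) = Add(-25, Mul(-153, Add(-32, 22))) = Add(-25, Mul(-153, -10)) = Add(-25, 1530) = 1505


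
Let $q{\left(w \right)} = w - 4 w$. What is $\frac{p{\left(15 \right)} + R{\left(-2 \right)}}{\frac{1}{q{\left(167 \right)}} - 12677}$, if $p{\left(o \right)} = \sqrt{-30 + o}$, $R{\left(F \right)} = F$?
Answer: $\frac{501}{3175589} - \frac{501 i \sqrt{15}}{6351178} \approx 0.00015777 - 0.00030551 i$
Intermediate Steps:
$q{\left(w \right)} = - 3 w$
$\frac{p{\left(15 \right)} + R{\left(-2 \right)}}{\frac{1}{q{\left(167 \right)}} - 12677} = \frac{\sqrt{-30 + 15} - 2}{\frac{1}{\left(-3\right) 167} - 12677} = \frac{\sqrt{-15} - 2}{\frac{1}{-501} - 12677} = \frac{i \sqrt{15} - 2}{- \frac{1}{501} - 12677} = \frac{-2 + i \sqrt{15}}{- \frac{6351178}{501}} = \left(-2 + i \sqrt{15}\right) \left(- \frac{501}{6351178}\right) = \frac{501}{3175589} - \frac{501 i \sqrt{15}}{6351178}$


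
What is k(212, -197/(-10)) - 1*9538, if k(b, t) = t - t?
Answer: -9538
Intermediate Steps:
k(b, t) = 0
k(212, -197/(-10)) - 1*9538 = 0 - 1*9538 = 0 - 9538 = -9538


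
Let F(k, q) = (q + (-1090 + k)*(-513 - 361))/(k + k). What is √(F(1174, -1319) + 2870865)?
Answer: √3956800459295/1174 ≈ 1694.4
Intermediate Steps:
F(k, q) = (952660 + q - 874*k)/(2*k) (F(k, q) = (q + (-1090 + k)*(-874))/((2*k)) = (q + (952660 - 874*k))*(1/(2*k)) = (952660 + q - 874*k)*(1/(2*k)) = (952660 + q - 874*k)/(2*k))
√(F(1174, -1319) + 2870865) = √((½)*(952660 - 1319 - 874*1174)/1174 + 2870865) = √((½)*(1/1174)*(952660 - 1319 - 1026076) + 2870865) = √((½)*(1/1174)*(-74735) + 2870865) = √(-74735/2348 + 2870865) = √(6740716285/2348) = √3956800459295/1174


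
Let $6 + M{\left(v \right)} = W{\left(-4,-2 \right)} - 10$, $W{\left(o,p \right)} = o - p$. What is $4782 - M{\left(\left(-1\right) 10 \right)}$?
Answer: $4800$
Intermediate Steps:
$M{\left(v \right)} = -18$ ($M{\left(v \right)} = -6 - 12 = -18$)
$4782 - M{\left(\left(-1\right) 10 \right)} = 4782 - -18 = 4782 + 18 = 4800$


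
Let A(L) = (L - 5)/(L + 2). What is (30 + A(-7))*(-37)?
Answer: -5994/5 ≈ -1198.8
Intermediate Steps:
A(L) = (-5 + L)/(2 + L)
(30 + A(-7))*(-37) = (30 + (-5 - 7)/(2 - 7))*(-37) = (30 - 12/(-5))*(-37) = (30 - 1/5*(-12))*(-37) = (30 + 12/5)*(-37) = (162/5)*(-37) = -5994/5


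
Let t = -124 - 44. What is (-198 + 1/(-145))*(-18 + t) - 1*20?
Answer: 5337346/145 ≈ 36809.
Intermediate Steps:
t = -168
(-198 + 1/(-145))*(-18 + t) - 1*20 = (-198 + 1/(-145))*(-18 - 168) - 1*20 = (-198 - 1/145)*(-186) - 20 = -28711/145*(-186) - 20 = 5340246/145 - 20 = 5337346/145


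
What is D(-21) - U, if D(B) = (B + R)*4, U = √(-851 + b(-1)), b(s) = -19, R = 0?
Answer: -84 - I*√870 ≈ -84.0 - 29.496*I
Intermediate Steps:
U = I*√870 (U = √(-851 - 19) = √(-870) = I*√870 ≈ 29.496*I)
D(B) = 4*B (D(B) = (B + 0)*4 = B*4 = 4*B)
D(-21) - U = 4*(-21) - I*√870 = -84 - I*√870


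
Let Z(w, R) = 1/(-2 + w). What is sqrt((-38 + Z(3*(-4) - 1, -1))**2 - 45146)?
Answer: I*sqrt(9831809)/15 ≈ 209.04*I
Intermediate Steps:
sqrt((-38 + Z(3*(-4) - 1, -1))**2 - 45146) = sqrt((-38 + 1/(-2 + (3*(-4) - 1)))**2 - 45146) = sqrt((-38 + 1/(-2 + (-12 - 1)))**2 - 45146) = sqrt((-38 + 1/(-2 - 13))**2 - 45146) = sqrt((-38 + 1/(-15))**2 - 45146) = sqrt((-38 - 1/15)**2 - 45146) = sqrt((-571/15)**2 - 45146) = sqrt(326041/225 - 45146) = sqrt(-9831809/225) = I*sqrt(9831809)/15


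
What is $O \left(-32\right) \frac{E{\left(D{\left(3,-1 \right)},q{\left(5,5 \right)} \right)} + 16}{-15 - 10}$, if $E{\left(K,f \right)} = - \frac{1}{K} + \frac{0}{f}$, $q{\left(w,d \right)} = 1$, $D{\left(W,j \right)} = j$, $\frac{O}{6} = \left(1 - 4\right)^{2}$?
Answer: $\frac{29376}{25} \approx 1175.0$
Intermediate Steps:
$O = 54$ ($O = 6 \left(1 - 4\right)^{2} = 6 \left(-3\right)^{2} = 6 \cdot 9 = 54$)
$E{\left(K,f \right)} = - \frac{1}{K}$ ($E{\left(K,f \right)} = - \frac{1}{K} + 0 = - \frac{1}{K}$)
$O \left(-32\right) \frac{E{\left(D{\left(3,-1 \right)},q{\left(5,5 \right)} \right)} + 16}{-15 - 10} = 54 \left(-32\right) \frac{- \frac{1}{-1} + 16}{-15 - 10} = - 1728 \frac{\left(-1\right) \left(-1\right) + 16}{-25} = - 1728 \left(1 + 16\right) \left(- \frac{1}{25}\right) = - 1728 \cdot 17 \left(- \frac{1}{25}\right) = \left(-1728\right) \left(- \frac{17}{25}\right) = \frac{29376}{25}$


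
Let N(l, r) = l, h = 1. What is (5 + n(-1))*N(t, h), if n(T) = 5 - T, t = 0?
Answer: 0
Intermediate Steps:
(5 + n(-1))*N(t, h) = (5 + (5 - 1*(-1)))*0 = (5 + (5 + 1))*0 = (5 + 6)*0 = 11*0 = 0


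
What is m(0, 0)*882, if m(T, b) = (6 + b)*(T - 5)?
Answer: -26460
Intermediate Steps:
m(T, b) = (-5 + T)*(6 + b) (m(T, b) = (6 + b)*(-5 + T) = (-5 + T)*(6 + b))
m(0, 0)*882 = (-30 - 5*0 + 6*0 + 0*0)*882 = (-30 + 0 + 0 + 0)*882 = -30*882 = -26460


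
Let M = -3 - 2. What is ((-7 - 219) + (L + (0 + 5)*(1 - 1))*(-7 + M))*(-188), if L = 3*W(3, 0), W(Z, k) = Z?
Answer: 62792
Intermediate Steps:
L = 9 (L = 3*3 = 9)
M = -5
((-7 - 219) + (L + (0 + 5)*(1 - 1))*(-7 + M))*(-188) = ((-7 - 219) + (9 + (0 + 5)*(1 - 1))*(-7 - 5))*(-188) = (-226 + (9 + 5*0)*(-12))*(-188) = (-226 + (9 + 0)*(-12))*(-188) = (-226 + 9*(-12))*(-188) = (-226 - 108)*(-188) = -334*(-188) = 62792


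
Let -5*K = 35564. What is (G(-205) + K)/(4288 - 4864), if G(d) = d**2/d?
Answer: 36589/2880 ≈ 12.705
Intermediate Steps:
K = -35564/5 (K = -1/5*35564 = -35564/5 ≈ -7112.8)
G(d) = d
(G(-205) + K)/(4288 - 4864) = (-205 - 35564/5)/(4288 - 4864) = -36589/5/(-576) = -36589/5*(-1/576) = 36589/2880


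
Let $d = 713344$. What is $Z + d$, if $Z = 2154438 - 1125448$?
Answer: $1742334$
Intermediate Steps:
$Z = 1028990$
$Z + d = 1028990 + 713344 = 1742334$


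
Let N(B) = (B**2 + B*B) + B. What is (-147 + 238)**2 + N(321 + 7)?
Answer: 223777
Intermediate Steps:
N(B) = B + 2*B**2 (N(B) = (B**2 + B**2) + B = 2*B**2 + B = B + 2*B**2)
(-147 + 238)**2 + N(321 + 7) = (-147 + 238)**2 + (321 + 7)*(1 + 2*(321 + 7)) = 91**2 + 328*(1 + 2*328) = 8281 + 328*(1 + 656) = 8281 + 328*657 = 8281 + 215496 = 223777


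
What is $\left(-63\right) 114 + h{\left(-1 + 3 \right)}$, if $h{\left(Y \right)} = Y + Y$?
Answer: $-7178$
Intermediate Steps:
$h{\left(Y \right)} = 2 Y$
$\left(-63\right) 114 + h{\left(-1 + 3 \right)} = \left(-63\right) 114 + 2 \left(-1 + 3\right) = -7182 + 2 \cdot 2 = -7182 + 4 = -7178$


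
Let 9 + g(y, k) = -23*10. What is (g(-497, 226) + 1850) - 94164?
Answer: -92553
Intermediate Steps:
g(y, k) = -239 (g(y, k) = -9 - 23*10 = -9 - 230 = -239)
(g(-497, 226) + 1850) - 94164 = (-239 + 1850) - 94164 = 1611 - 94164 = -92553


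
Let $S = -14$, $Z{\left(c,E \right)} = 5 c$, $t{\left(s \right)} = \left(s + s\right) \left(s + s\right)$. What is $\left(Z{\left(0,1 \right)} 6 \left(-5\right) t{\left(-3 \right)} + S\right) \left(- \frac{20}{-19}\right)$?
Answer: $- \frac{280}{19} \approx -14.737$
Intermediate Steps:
$t{\left(s \right)} = 4 s^{2}$ ($t{\left(s \right)} = 2 s 2 s = 4 s^{2}$)
$\left(Z{\left(0,1 \right)} 6 \left(-5\right) t{\left(-3 \right)} + S\right) \left(- \frac{20}{-19}\right) = \left(5 \cdot 0 \cdot 6 \left(-5\right) 4 \left(-3\right)^{2} - 14\right) \left(- \frac{20}{-19}\right) = \left(0 \left(-30\right) 4 \cdot 9 - 14\right) \left(\left(-20\right) \left(- \frac{1}{19}\right)\right) = \left(0 \cdot 36 - 14\right) \frac{20}{19} = \left(0 - 14\right) \frac{20}{19} = \left(-14\right) \frac{20}{19} = - \frac{280}{19}$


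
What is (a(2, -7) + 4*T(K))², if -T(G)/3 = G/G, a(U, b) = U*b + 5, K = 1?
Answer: 441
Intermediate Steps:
a(U, b) = 5 + U*b
T(G) = -3 (T(G) = -3*G/G = -3*1 = -3)
(a(2, -7) + 4*T(K))² = ((5 + 2*(-7)) + 4*(-3))² = ((5 - 14) - 12)² = (-9 - 12)² = (-21)² = 441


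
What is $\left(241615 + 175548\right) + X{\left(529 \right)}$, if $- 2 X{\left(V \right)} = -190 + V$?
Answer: $\frac{833987}{2} \approx 4.1699 \cdot 10^{5}$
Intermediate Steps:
$X{\left(V \right)} = 95 - \frac{V}{2}$ ($X{\left(V \right)} = - \frac{-190 + V}{2} = 95 - \frac{V}{2}$)
$\left(241615 + 175548\right) + X{\left(529 \right)} = \left(241615 + 175548\right) + \left(95 - \frac{529}{2}\right) = 417163 + \left(95 - \frac{529}{2}\right) = 417163 - \frac{339}{2} = \frac{833987}{2}$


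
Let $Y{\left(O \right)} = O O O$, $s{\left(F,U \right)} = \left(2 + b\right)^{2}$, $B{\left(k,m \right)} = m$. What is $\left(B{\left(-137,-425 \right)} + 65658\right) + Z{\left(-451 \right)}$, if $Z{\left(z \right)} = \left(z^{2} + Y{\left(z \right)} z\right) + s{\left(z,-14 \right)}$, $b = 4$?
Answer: $41372235471$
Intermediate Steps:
$s{\left(F,U \right)} = 36$ ($s{\left(F,U \right)} = \left(2 + 4\right)^{2} = 6^{2} = 36$)
$Y{\left(O \right)} = O^{3}$ ($Y{\left(O \right)} = O^{2} O = O^{3}$)
$Z{\left(z \right)} = 36 + z^{2} + z^{4}$ ($Z{\left(z \right)} = \left(z^{2} + z^{3} z\right) + 36 = \left(z^{2} + z^{4}\right) + 36 = 36 + z^{2} + z^{4}$)
$\left(B{\left(-137,-425 \right)} + 65658\right) + Z{\left(-451 \right)} = \left(-425 + 65658\right) + \left(36 + \left(-451\right)^{2} + \left(-451\right)^{4}\right) = 65233 + \left(36 + 203401 + 41371966801\right) = 65233 + 41372170238 = 41372235471$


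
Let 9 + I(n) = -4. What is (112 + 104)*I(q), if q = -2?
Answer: -2808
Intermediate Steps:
I(n) = -13 (I(n) = -9 - 4 = -13)
(112 + 104)*I(q) = (112 + 104)*(-13) = 216*(-13) = -2808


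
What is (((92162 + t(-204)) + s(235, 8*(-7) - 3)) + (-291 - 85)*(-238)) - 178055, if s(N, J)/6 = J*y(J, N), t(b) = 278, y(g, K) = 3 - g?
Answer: -18075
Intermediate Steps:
s(N, J) = 6*J*(3 - J) (s(N, J) = 6*(J*(3 - J)) = 6*J*(3 - J))
(((92162 + t(-204)) + s(235, 8*(-7) - 3)) + (-291 - 85)*(-238)) - 178055 = (((92162 + 278) + 6*(8*(-7) - 3)*(3 - (8*(-7) - 3))) + (-291 - 85)*(-238)) - 178055 = ((92440 + 6*(-56 - 3)*(3 - (-56 - 3))) - 376*(-238)) - 178055 = ((92440 + 6*(-59)*(3 - 1*(-59))) + 89488) - 178055 = ((92440 + 6*(-59)*(3 + 59)) + 89488) - 178055 = ((92440 + 6*(-59)*62) + 89488) - 178055 = ((92440 - 21948) + 89488) - 178055 = (70492 + 89488) - 178055 = 159980 - 178055 = -18075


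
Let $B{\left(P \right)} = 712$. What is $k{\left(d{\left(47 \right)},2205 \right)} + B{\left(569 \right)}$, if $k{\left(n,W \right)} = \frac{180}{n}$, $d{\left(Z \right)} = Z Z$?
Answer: $\frac{1572988}{2209} \approx 712.08$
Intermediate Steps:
$d{\left(Z \right)} = Z^{2}$
$k{\left(d{\left(47 \right)},2205 \right)} + B{\left(569 \right)} = \frac{180}{47^{2}} + 712 = \frac{180}{2209} + 712 = \frac{1572988}{2209}$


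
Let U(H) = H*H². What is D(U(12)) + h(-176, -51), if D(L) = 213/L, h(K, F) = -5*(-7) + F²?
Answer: 1518407/576 ≈ 2636.1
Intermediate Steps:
U(H) = H³
h(K, F) = 35 + F²
D(U(12)) + h(-176, -51) = 213/(12³) + (35 + (-51)²) = 213/1728 + (35 + 2601) = 213*(1/1728) + 2636 = 71/576 + 2636 = 1518407/576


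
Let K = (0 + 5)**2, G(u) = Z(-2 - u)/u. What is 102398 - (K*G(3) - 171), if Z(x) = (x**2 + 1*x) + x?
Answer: 102444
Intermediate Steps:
Z(x) = x**2 + 2*x (Z(x) = (x**2 + x) + x = (x + x**2) + x = x**2 + 2*x)
G(u) = 2 + u (G(u) = ((-2 - u)*(2 + (-2 - u)))/u = ((-2 - u)*(-u))/u = (-u*(-2 - u))/u = 2 + u)
K = 25 (K = 5**2 = 25)
102398 - (K*G(3) - 171) = 102398 - (25*(2 + 3) - 171) = 102398 - (25*5 - 171) = 102398 - (125 - 171) = 102398 - 1*(-46) = 102398 + 46 = 102444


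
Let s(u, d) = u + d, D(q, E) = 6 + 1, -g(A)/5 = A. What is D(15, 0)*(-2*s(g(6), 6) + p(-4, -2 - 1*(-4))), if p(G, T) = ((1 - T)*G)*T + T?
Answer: 406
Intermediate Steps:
g(A) = -5*A
D(q, E) = 7
p(G, T) = T + G*T*(1 - T) (p(G, T) = (G*(1 - T))*T + T = G*T*(1 - T) + T = T + G*T*(1 - T))
s(u, d) = d + u
D(15, 0)*(-2*s(g(6), 6) + p(-4, -2 - 1*(-4))) = 7*(-2*(6 - 5*6) + (-2 - 1*(-4))*(1 - 4 - 1*(-4)*(-2 - 1*(-4)))) = 7*(-2*(6 - 30) + (-2 + 4)*(1 - 4 - 1*(-4)*(-2 + 4))) = 7*(-2*(-24) + 2*(1 - 4 - 1*(-4)*2)) = 7*(48 + 2*(1 - 4 + 8)) = 7*(48 + 2*5) = 7*(48 + 10) = 7*58 = 406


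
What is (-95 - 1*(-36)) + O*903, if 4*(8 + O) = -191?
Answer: -201605/4 ≈ -50401.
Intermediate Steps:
O = -223/4 (O = -8 + (1/4)*(-191) = -8 - 191/4 = -223/4 ≈ -55.750)
(-95 - 1*(-36)) + O*903 = (-95 - 1*(-36)) - 223/4*903 = (-95 + 36) - 201369/4 = -59 - 201369/4 = -201605/4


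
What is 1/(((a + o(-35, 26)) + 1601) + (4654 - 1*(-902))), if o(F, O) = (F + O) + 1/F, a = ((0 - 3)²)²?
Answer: 35/253014 ≈ 0.00013833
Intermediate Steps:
a = 81 (a = ((-3)²)² = 9² = 81)
o(F, O) = F + O + 1/F
1/(((a + o(-35, 26)) + 1601) + (4654 - 1*(-902))) = 1/(((81 + (-35 + 26 + 1/(-35))) + 1601) + (4654 - 1*(-902))) = 1/(((81 + (-35 + 26 - 1/35)) + 1601) + (4654 + 902)) = 1/(((81 - 316/35) + 1601) + 5556) = 1/((2519/35 + 1601) + 5556) = 1/(58554/35 + 5556) = 1/(253014/35) = 35/253014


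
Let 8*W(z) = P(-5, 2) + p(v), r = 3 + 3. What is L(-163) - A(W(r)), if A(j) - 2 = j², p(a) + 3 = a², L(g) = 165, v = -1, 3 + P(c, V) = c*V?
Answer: 10207/64 ≈ 159.48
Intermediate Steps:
P(c, V) = -3 + V*c (P(c, V) = -3 + c*V = -3 + V*c)
r = 6
p(a) = -3 + a²
W(z) = -15/8 (W(z) = ((-3 + 2*(-5)) + (-3 + (-1)²))/8 = ((-3 - 10) + (-3 + 1))/8 = (-13 - 2)/8 = (⅛)*(-15) = -15/8)
A(j) = 2 + j²
L(-163) - A(W(r)) = 165 - (2 + (-15/8)²) = 165 - (2 + 225/64) = 165 - 1*353/64 = 165 - 353/64 = 10207/64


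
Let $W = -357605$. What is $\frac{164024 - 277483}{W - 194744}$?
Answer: $\frac{113459}{552349} \approx 0.20541$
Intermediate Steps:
$\frac{164024 - 277483}{W - 194744} = \frac{164024 - 277483}{-357605 - 194744} = - \frac{113459}{-552349} = \left(-113459\right) \left(- \frac{1}{552349}\right) = \frac{113459}{552349}$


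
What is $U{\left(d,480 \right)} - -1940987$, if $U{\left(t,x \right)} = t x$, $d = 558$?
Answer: $2208827$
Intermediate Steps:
$U{\left(d,480 \right)} - -1940987 = 558 \cdot 480 - -1940987 = 267840 + 1940987 = 2208827$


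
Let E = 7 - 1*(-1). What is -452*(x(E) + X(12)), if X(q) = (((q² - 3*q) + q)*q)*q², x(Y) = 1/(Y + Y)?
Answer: -374906993/4 ≈ -9.3727e+7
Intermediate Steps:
E = 8 (E = 7 + 1 = 8)
x(Y) = 1/(2*Y)
X(q) = q³*(q² - 2*q) (X(q) = ((q² - 2*q)*q)*q² = (q*(q² - 2*q))*q² = q³*(q² - 2*q))
-452*(x(E) + X(12)) = -452*((½)/8 + 12⁴*(-2 + 12)) = -452*((½)*(⅛) + 20736*10) = -452*(1/16 + 207360) = -452*3317761/16 = -374906993/4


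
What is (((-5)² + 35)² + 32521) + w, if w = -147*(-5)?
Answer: 36856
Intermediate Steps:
w = 735
(((-5)² + 35)² + 32521) + w = (((-5)² + 35)² + 32521) + 735 = ((25 + 35)² + 32521) + 735 = (60² + 32521) + 735 = (3600 + 32521) + 735 = 36121 + 735 = 36856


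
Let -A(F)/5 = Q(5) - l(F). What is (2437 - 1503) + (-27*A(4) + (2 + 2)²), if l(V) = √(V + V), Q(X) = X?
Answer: 1625 - 270*√2 ≈ 1243.2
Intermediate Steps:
l(V) = √2*√V (l(V) = √(2*V) = √2*√V)
A(F) = -25 + 5*√2*√F (A(F) = -5*(5 - √2*√F) = -25 + 5*√2*√F)
(2437 - 1503) + (-27*A(4) + (2 + 2)²) = (2437 - 1503) + (-27*(-25 + 5*√2*√4) + (2 + 2)²) = 934 + (-27*(-25 + 5*√2*2) + 4²) = 934 + (-27*(-25 + 10*√2) + 16) = 934 + ((675 - 270*√2) + 16) = 934 + (691 - 270*√2) = 1625 - 270*√2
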